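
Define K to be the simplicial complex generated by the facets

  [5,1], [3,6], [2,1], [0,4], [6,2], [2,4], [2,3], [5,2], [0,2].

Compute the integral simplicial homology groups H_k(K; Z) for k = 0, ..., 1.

H_0 = Z,  H_1 = Z^3.

Order the vertices as 0 < 1 < 2 < 3 < 4 < 5 < 6. Listing each simplex with vertices in this order, K has dimension 1 with simplices:

  0-simplices (7): [0], [1], [2], [3], [4], [5], [6]
  1-simplices (9): [0,2], [0,4], [1,2], [1,5], [2,3], [2,4], [2,5], [2,6], [3,6]

giving chain groups C_0 ≅ Z^7, C_1 ≅ Z^9.

Boundary ∂_1: C_1 → C_0 maps an edge to its endpoints' difference, ∂[p,q] = q − p. For instance
  ∂[2,5] = [5] − [2].
The resulting 7×9 matrix has rank 6, and its Smith normal form has invariant factors (1,1,1,1,1,1).

From H_k ≅ ker(∂_k) / im(∂_{k+1}) we obtain:

  H_0: rank C_0 − rank ∂_1 = 7 − 6 = 1, and the invariant factors of ∂_1 are all 1, so H_0 = Z.
  H_1: rank ker ∂_1 − rank ∂_2 = (9 − 6) − 0 = 3, and there is no ∂_2, so H_1 = Z^3.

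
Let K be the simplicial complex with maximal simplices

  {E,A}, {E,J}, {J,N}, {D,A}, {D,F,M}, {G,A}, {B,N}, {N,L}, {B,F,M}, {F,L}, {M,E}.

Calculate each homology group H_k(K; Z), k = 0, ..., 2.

H_0 = Z,  H_1 = Z^3,  H_2 = 0.

Fix the vertex order A < B < D < E < F < G < J < L < M < N and write every simplex with vertices in increasing order. Then dim K = 2 and the simplices of K are:

  0-simplices (10): A, B, D, E, F, G, J, L, M, N
  1-simplices (14): AD, AE, AG, BF, BM, BN, DF, DM, EJ, EM, FL, FM, JN, LN
  2-simplices (2): BFM, DFM

giving chain groups C_0 ≅ Z^10, C_1 ≅ Z^14, C_2 ≅ Z^2.

The boundary map ∂_1: C_1 → C_0 maps an edge to its endpoints' difference, ∂[p,q] = q − p. For instance
  ∂BN = N − B.
This gives a 10×14 integer matrix of rank 9; reducing to Smith normal form yields diagonal entries (1,1,1,1,1,1,1,1,1).

The boundary map ∂_2: C_2 → C_1 sends each 2-simplex [p,q,r] to [q,r] − [p,r] + [p,q]. For instance
  ∂BFM = FM − BM + BF,
  ∂DFM = FM − DM + DF.
The 14×2 boundary matrix has rank 2 and Smith normal form diag(1,1).

Computing H_k = (kernel of ∂_k) / (image of ∂_{k+1}):

  H_0: rank C_0 − rank ∂_1 = 10 − 9 = 1, and the invariant factors of ∂_1 are all 1, so H_0 = Z.
  H_1: rank ker ∂_1 − rank ∂_2 = (14 − 9) − 2 = 3, and the invariant factors of ∂_2 are all 1, so H_1 = Z^3.
  H_2: rank ker ∂_2 − rank ∂_3 = (2 − 2) − 0 = 0, and there is no ∂_3, so H_2 = 0.

As a check, the Euler characteristic is 10 − 14 + 2 = -2, which agrees with 1 − 3 + 0 = -2.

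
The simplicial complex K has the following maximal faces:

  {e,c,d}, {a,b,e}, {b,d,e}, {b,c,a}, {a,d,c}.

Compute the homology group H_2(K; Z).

H_2 ≅ 0.

Take the total order a < b < c < d < e on the vertex set. Then K (dimension 2) consists of the simplices:

  0-simplices (5): a, b, c, d, e
  1-simplices (10): ab, ac, ad, ae, bc, bd, be, cd, ce, de
  2-simplices (5): abc, abe, acd, bde, cde

Hence C_0 ≅ Z^5, C_1 ≅ Z^10, C_2 ≅ Z^5.

∂_1: C_1 → C_0 maps an edge to its endpoints' difference, ∂[p,q] = q − p.
The 5×10 boundary matrix has rank 4 and Smith normal form diag(1,1,1,1).

The boundary map ∂_2: C_2 → C_1 sends each 2-simplex [p,q,r] to [q,r] − [p,r] + [p,q]. For instance
  ∂acd = cd − ad + ac,
  ∂abe = be − ae + ab.
The 10×5 boundary matrix has rank 5 and Smith normal form diag(1,1,1,1,1).

Now H_k = ker ∂_k / im ∂_{k+1}, so:

  H_2: rank ker ∂_2 − rank ∂_3 = (5 − 5) − 0 = 0, and there is no ∂_3, so H_2 ≅ 0.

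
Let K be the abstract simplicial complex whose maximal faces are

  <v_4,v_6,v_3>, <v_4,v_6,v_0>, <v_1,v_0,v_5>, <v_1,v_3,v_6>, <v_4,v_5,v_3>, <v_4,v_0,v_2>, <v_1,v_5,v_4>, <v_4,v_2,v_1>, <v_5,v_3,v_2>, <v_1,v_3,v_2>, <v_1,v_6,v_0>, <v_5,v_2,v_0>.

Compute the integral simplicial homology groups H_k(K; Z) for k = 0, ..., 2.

Order the vertices as v_0 < v_1 < v_2 < v_3 < v_4 < v_5 < v_6. Listing each simplex with vertices in this order, K has dimension 2 with simplices:

  0-simplices (7): [v_0], [v_1], [v_2], [v_3], [v_4], [v_5], [v_6]
  1-simplices (18): (18 of them)
  2-simplices (12): (12 of them)

Hence C_0 ≅ Z^7, C_1 ≅ Z^18, C_2 ≅ Z^12.

∂_1: C_1 → C_0 is given by ∂[p,q] = [q] − [p]. For instance
  ∂[v_0,v_6] = [v_6] − [v_0].
As a 7×18 matrix over Z this has rank 6, with invariant factors (1,1,1,1,1,1).

Boundary ∂_2: C_2 → C_1 sends each 2-simplex [p,q,r] to [q,r] − [p,r] + [p,q]. For instance
  ∂[v_1,v_2,v_3] = [v_2,v_3] − [v_1,v_3] + [v_1,v_2],
  ∂[v_3,v_4,v_5] = [v_4,v_5] − [v_3,v_5] + [v_3,v_4].
The resulting 18×12 matrix has rank 12, and its Smith normal form has invariant factors (1,1,1,1,1,1,1,1,1,1,1,2).

From H_k ≅ ker(∂_k) / im(∂_{k+1}) we obtain:

  H_0: rank C_0 − rank ∂_1 = 7 − 6 = 1, and the invariant factors of ∂_1 are all 1, so H_0 ≅ Z.
  H_1: rank ker ∂_1 − rank ∂_2 = (18 − 6) − 12 = 0, and ∂_2 has invariant factor 2 > 1, so H_1 ≅ Z/2.
  H_2: rank ker ∂_2 − rank ∂_3 = (12 − 12) − 0 = 0, and there is no ∂_3, so H_2 ≅ 0.

As a check, the Euler characteristic is 7 − 18 + 12 = 1, which agrees with 1 − 0 + 0 = 1.

H_0 ≅ Z,  H_1 ≅ Z/2,  H_2 = 0.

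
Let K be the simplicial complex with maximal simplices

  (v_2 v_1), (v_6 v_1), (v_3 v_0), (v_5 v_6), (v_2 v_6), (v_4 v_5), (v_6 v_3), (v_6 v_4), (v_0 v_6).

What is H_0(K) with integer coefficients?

We work with the vertex ordering v_0 < v_1 < v_2 < v_3 < v_4 < v_5 < v_6. The simplices of K, each written with vertices in increasing order, are:

  0-simplices (7): [v_0], [v_1], [v_2], [v_3], [v_4], [v_5], [v_6]
  1-simplices (9): [v_0,v_3], [v_0,v_6], [v_1,v_2], [v_1,v_6], [v_2,v_6], [v_3,v_6], [v_4,v_5], [v_4,v_6], [v_5,v_6]

giving chain groups C_0 ≅ Z^7, C_1 ≅ Z^9.

∂_1: C_1 → C_0 sends each edge [p,q] (with p < q) to q − p. For instance
  ∂[v_4,v_6] = [v_6] − [v_4].
As a 7×9 matrix over Z this has rank 6, with invariant factors (1,1,1,1,1,1).

From H_k ≅ ker(∂_k) / im(∂_{k+1}) we obtain:

  H_0: rank C_0 − rank ∂_1 = 7 − 6 = 1, and the invariant factors of ∂_1 are all 1, so H_0 = Z.

H_0 ≅ Z.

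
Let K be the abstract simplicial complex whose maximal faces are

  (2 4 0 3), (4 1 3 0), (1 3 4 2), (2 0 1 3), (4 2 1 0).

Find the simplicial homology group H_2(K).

H_2 ≅ 0.

Take the total order 0 < 1 < 2 < 3 < 4 on the vertex set. Then K (dimension 3) consists of the simplices:

  0-simplices (5): [0], [1], [2], [3], [4]
  1-simplices (10): [0,1], [0,2], [0,3], [0,4], [1,2], [1,3], [1,4], [2,3], [2,4], [3,4]
  2-simplices (10): [0,1,2], [0,1,3], [0,1,4], [0,2,3], [0,2,4], [0,3,4], [1,2,3], [1,2,4], [1,3,4], [2,3,4]
  3-simplices (5): [0,1,2,3], [0,1,2,4], [0,1,3,4], [0,2,3,4], [1,2,3,4]

so the chain groups are C_0 ≅ Z^5, C_1 ≅ Z^10, C_2 ≅ Z^10, C_3 ≅ Z^5.

Boundary ∂_1: C_1 → C_0 is given by ∂[p,q] = [q] − [p].
As a 5×10 matrix over Z this has rank 4, with invariant factors (1,1,1,1).

The boundary map ∂_2: C_2 → C_1 sends each 2-simplex [p,q,r] to [q,r] − [p,r] + [p,q]. For instance
  ∂[0,1,3] = [1,3] − [0,3] + [0,1],
  ∂[0,1,4] = [1,4] − [0,4] + [0,1].
The resulting 10×10 matrix has rank 6, and its Smith normal form has invariant factors (1,1,1,1,1,1).

∂_3: C_3 → C_2 sends each 3-simplex σ to the alternating sum Σ_i (−1)^i (σ with its i-th vertex removed). For instance
  ∂[1,2,3,4] = [2,3,4] − [1,3,4] + [1,2,4] − [1,2,3],
  ∂[0,2,3,4] = [2,3,4] − [0,3,4] + [0,2,4] − [0,2,3].
As a 10×5 matrix over Z this has rank 4, with invariant factors (1,1,1,1).

From H_k ≅ ker(∂_k) / im(∂_{k+1}) we obtain:

  H_2: rank ker ∂_2 − rank ∂_3 = (10 − 6) − 4 = 0, and the invariant factors of ∂_3 are all 1, so H_2 ≅ 0.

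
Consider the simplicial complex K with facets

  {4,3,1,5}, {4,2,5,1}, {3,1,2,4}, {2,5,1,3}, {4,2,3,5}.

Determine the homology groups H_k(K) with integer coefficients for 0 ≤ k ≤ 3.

K has 5 vertices, 10 edges, 10 triangles, 5 3-simplices.
rank ∂_0 = 0, rank ∂_1 = 4 ⇒ b_0 = 5 − 0 − 4 = 1; all invariant factors of ∂_1 are 1 so no torsion. So H_0 = Z.
rank ∂_1 = 4, rank ∂_2 = 6 ⇒ b_1 = 10 − 4 − 6 = 0; all invariant factors of ∂_2 are 1 so no torsion. So H_1 = 0.
rank ∂_2 = 6, rank ∂_3 = 4 ⇒ b_2 = 10 − 6 − 4 = 0; all invariant factors of ∂_3 are 1 so no torsion. So H_2 = 0.
rank ∂_3 = 4, rank ∂_4 = 0 ⇒ b_3 = 5 − 4 − 0 = 1. So H_3 = Z.

H_0 = Z,  H_1 = 0,  H_2 = 0,  H_3 = Z.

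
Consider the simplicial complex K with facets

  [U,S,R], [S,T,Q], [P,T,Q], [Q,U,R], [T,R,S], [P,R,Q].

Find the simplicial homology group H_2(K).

Order the vertices as P < Q < R < S < T < U. Listing each simplex with vertices in this order, K has dimension 2 with simplices:

  0-simplices (6): P, Q, R, S, T, U
  1-simplices (12): PQ, PR, PT, QR, QS, QT, QU, RS, RT, RU, ST, SU
  2-simplices (6): PQR, PQT, QRU, QST, RST, RSU

so the chain groups are C_0 ≅ Z^6, C_1 ≅ Z^12, C_2 ≅ Z^6.

Boundary ∂_1: C_1 → C_0 maps an edge to its endpoints' difference, ∂[p,q] = q − p.
As a 6×12 matrix over Z this has rank 5, with invariant factors (1,1,1,1,1).

The boundary map ∂_2: C_2 → C_1 maps a triangle to the signed sum of its edges. For instance
  ∂PQR = QR − PR + PQ,
  ∂PQT = QT − PT + PQ.
The 12×6 boundary matrix has rank 6 and Smith normal form diag(1,1,1,1,1,1).

Reading off H_k = ker ∂_k / im ∂_{k+1}:

  H_2: rank ker ∂_2 − rank ∂_3 = (6 − 6) − 0 = 0, and there is no ∂_3, so H_2 ≅ 0.

H_2 = 0.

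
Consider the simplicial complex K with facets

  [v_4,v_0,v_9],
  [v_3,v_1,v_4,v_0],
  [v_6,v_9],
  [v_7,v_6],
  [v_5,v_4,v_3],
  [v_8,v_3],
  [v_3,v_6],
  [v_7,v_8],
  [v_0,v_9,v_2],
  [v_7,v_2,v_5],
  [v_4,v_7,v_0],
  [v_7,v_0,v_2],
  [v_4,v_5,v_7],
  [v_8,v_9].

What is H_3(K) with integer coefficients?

H_3 = 0.

Take the total order v_0 < v_1 < v_2 < v_3 < v_4 < v_5 < v_6 < v_7 < v_8 < v_9 on the vertex set. Then K (dimension 3) consists of the simplices:

  0-simplices (10): [v_0], [v_1], [v_2], [v_3], [v_4], [v_5], [v_6], [v_7], [v_8], [v_9]
  1-simplices (23): (23 of them)
  2-simplices (11): (11 of them)
  3-simplices (1): [v_0,v_1,v_3,v_4]

giving chain groups C_0 ≅ Z^10, C_1 ≅ Z^23, C_2 ≅ Z^11, C_3 ≅ Z^1.

∂_1: C_1 → C_0 sends each edge [p,q] (with p < q) to q − p.
This gives a 10×23 integer matrix of rank 9; reducing to Smith normal form yields diagonal entries (1,1,1,1,1,1,1,1,1).

∂_2: C_2 → C_1 sends each 2-simplex [p,q,r] to [q,r] − [p,r] + [p,q]. For instance
  ∂[v_0,v_4,v_9] = [v_4,v_9] − [v_0,v_9] + [v_0,v_4],
  ∂[v_0,v_1,v_4] = [v_1,v_4] − [v_0,v_4] + [v_0,v_1].
As a 23×11 matrix over Z this has rank 10, with invariant factors (1,1,1,1,1,1,1,1,1,1).

Boundary ∂_3: C_3 → C_2 sends each 3-simplex σ to the alternating sum Σ_i (−1)^i (σ with its i-th vertex removed). For instance
  ∂[v_0,v_1,v_3,v_4] = [v_1,v_3,v_4] − [v_0,v_3,v_4] + [v_0,v_1,v_4] − [v_0,v_1,v_3].
The resulting 11×1 matrix has rank 1, and its Smith normal form has invariant factors (1).

Reading off H_k = ker ∂_k / im ∂_{k+1}:

  H_3: rank ker ∂_3 − rank ∂_4 = (1 − 1) − 0 = 0, and there is no ∂_4, so H_3 = 0.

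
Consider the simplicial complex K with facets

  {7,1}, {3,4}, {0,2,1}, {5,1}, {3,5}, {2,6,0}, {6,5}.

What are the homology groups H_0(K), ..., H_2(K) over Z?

Take the total order 0 < 1 < 2 < 3 < 4 < 5 < 6 < 7 on the vertex set. Then K (dimension 2) consists of the simplices:

  0-simplices (8): [0], [1], [2], [3], [4], [5], [6], [7]
  1-simplices (10): [0,1], [0,2], [0,6], [1,2], [1,5], [1,7], [2,6], [3,4], [3,5], [5,6]
  2-simplices (2): [0,1,2], [0,2,6]

giving chain groups C_0 ≅ Z^8, C_1 ≅ Z^10, C_2 ≅ Z^2.

The boundary map ∂_1: C_1 → C_0 maps an edge to its endpoints' difference, ∂[p,q] = q − p. For instance
  ∂[0,2] = [2] − [0].
As a 8×10 matrix over Z this has rank 7, with invariant factors (1,1,1,1,1,1,1).

Boundary ∂_2: C_2 → C_1 acts by ∂[p,q,r] = [q,r] − [p,r] + [p,q]. For instance
  ∂[0,2,6] = [2,6] − [0,6] + [0,2],
  ∂[0,1,2] = [1,2] − [0,2] + [0,1].
This gives a 10×2 integer matrix of rank 2; reducing to Smith normal form yields diagonal entries (1,1).

Computing H_k = (kernel of ∂_k) / (image of ∂_{k+1}):

  H_0: rank C_0 − rank ∂_1 = 8 − 7 = 1, and the invariant factors of ∂_1 are all 1, so H_0 ≅ Z.
  H_1: rank ker ∂_1 − rank ∂_2 = (10 − 7) − 2 = 1, and the invariant factors of ∂_2 are all 1, so H_1 ≅ Z.
  H_2: rank ker ∂_2 − rank ∂_3 = (2 − 2) − 0 = 0, and there is no ∂_3, so H_2 ≅ 0.

As a check, the Euler characteristic is 8 − 10 + 2 = 0, which agrees with 1 − 1 + 0 = 0.

H_0 = Z,  H_1 = Z,  H_2 = 0.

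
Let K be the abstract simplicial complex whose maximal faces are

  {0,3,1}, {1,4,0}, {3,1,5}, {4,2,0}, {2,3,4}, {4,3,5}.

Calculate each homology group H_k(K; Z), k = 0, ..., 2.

Take the total order 0 < 1 < 2 < 3 < 4 < 5 on the vertex set. Then K (dimension 2) consists of the simplices:

  0-simplices (6): [0], [1], [2], [3], [4], [5]
  1-simplices (12): [0,1], [0,2], [0,3], [0,4], [1,3], [1,4], [1,5], [2,3], [2,4], [3,4], [3,5], [4,5]
  2-simplices (6): [0,1,3], [0,1,4], [0,2,4], [1,3,5], [2,3,4], [3,4,5]

giving chain groups C_0 ≅ Z^6, C_1 ≅ Z^12, C_2 ≅ Z^6.

∂_1: C_1 → C_0 sends each edge [p,q] (with p < q) to q − p. For instance
  ∂[2,4] = [4] − [2].
As a 6×12 matrix over Z this has rank 5, with invariant factors (1,1,1,1,1).

Boundary ∂_2: C_2 → C_1 acts by ∂[p,q,r] = [q,r] − [p,r] + [p,q]. For instance
  ∂[1,3,5] = [3,5] − [1,5] + [1,3],
  ∂[0,2,4] = [2,4] − [0,4] + [0,2].
This gives a 12×6 integer matrix of rank 6; reducing to Smith normal form yields diagonal entries (1,1,1,1,1,1).

Reading off H_k = ker ∂_k / im ∂_{k+1}:

  H_0: rank C_0 − rank ∂_1 = 6 − 5 = 1, and the invariant factors of ∂_1 are all 1, so H_0 ≅ Z.
  H_1: rank ker ∂_1 − rank ∂_2 = (12 − 5) − 6 = 1, and the invariant factors of ∂_2 are all 1, so H_1 ≅ Z.
  H_2: rank ker ∂_2 − rank ∂_3 = (6 − 6) − 0 = 0, and there is no ∂_3, so H_2 ≅ 0.

H_0 ≅ Z,  H_1 ≅ Z,  H_2 = 0.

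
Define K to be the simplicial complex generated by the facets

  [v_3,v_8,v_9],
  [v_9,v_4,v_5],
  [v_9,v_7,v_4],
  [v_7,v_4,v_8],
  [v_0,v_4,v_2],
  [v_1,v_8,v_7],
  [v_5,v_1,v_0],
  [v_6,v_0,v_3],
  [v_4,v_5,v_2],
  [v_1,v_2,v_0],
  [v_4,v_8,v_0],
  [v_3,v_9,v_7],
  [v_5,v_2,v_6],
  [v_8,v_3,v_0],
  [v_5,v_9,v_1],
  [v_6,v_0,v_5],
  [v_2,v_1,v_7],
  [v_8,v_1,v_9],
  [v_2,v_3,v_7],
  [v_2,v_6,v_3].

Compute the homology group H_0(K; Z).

Fix the vertex order v_0 < v_1 < v_2 < v_3 < v_4 < v_5 < v_6 < v_7 < v_8 < v_9 and write every simplex with vertices in increasing order. Then dim K = 2 and the simplices of K are:

  0-simplices (10): [v_0], [v_1], [v_2], [v_3], [v_4], [v_5], [v_6], [v_7], [v_8], [v_9]
  1-simplices (30): (30 of them)
  2-simplices (20): (20 of them)

giving chain groups C_0 ≅ Z^10, C_1 ≅ Z^30, C_2 ≅ Z^20.

∂_1: C_1 → C_0 maps an edge to its endpoints' difference, ∂[p,q] = q − p. For instance
  ∂[v_0,v_5] = [v_5] − [v_0].
The resulting 10×30 matrix has rank 9, and its Smith normal form has invariant factors (1,1,1,1,1,1,1,1,1).

∂_2: C_2 → C_1 acts by ∂[p,q,r] = [q,r] − [p,r] + [p,q]. For instance
  ∂[v_2,v_3,v_7] = [v_3,v_7] − [v_2,v_7] + [v_2,v_3],
  ∂[v_0,v_3,v_6] = [v_3,v_6] − [v_0,v_6] + [v_0,v_3].
The resulting 30×20 matrix has rank 20, and its Smith normal form has invariant factors (1,1,1,1,1,1,1,1,1,1,1,1,1,1,1,1,1,1,1,2).

Now H_k = ker ∂_k / im ∂_{k+1}, so:

  H_0: rank C_0 − rank ∂_1 = 10 − 9 = 1, and the invariant factors of ∂_1 are all 1, so H_0 = Z.

H_0 ≅ Z.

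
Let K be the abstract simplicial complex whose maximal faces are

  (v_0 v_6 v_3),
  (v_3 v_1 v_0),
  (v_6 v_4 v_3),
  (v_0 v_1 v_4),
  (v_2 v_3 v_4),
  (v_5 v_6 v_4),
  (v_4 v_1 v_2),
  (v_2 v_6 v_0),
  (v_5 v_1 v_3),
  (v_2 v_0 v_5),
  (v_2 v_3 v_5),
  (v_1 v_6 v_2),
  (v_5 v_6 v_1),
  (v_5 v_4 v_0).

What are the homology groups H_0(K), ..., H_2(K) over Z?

Take the total order v_0 < v_1 < v_2 < v_3 < v_4 < v_5 < v_6 on the vertex set. Then K (dimension 2) consists of the simplices:

  0-simplices (7): [v_0], [v_1], [v_2], [v_3], [v_4], [v_5], [v_6]
  1-simplices (21): (21 of them)
  2-simplices (14): (14 of them)

giving chain groups C_0 ≅ Z^7, C_1 ≅ Z^21, C_2 ≅ Z^14.

∂_1: C_1 → C_0 maps an edge to its endpoints' difference, ∂[p,q] = q − p. For instance
  ∂[v_0,v_3] = [v_3] − [v_0].
The 7×21 boundary matrix has rank 6 and Smith normal form diag(1,1,1,1,1,1).

The boundary map ∂_2: C_2 → C_1 acts by ∂[p,q,r] = [q,r] − [p,r] + [p,q]. For instance
  ∂[v_0,v_2,v_5] = [v_2,v_5] − [v_0,v_5] + [v_0,v_2],
  ∂[v_3,v_4,v_6] = [v_4,v_6] − [v_3,v_6] + [v_3,v_4].
As a 21×14 matrix over Z this has rank 13, with invariant factors (1,1,1,1,1,1,1,1,1,1,1,1,1).

Computing H_k = (kernel of ∂_k) / (image of ∂_{k+1}):

  H_0: rank C_0 − rank ∂_1 = 7 − 6 = 1, and the invariant factors of ∂_1 are all 1, so H_0 = Z.
  H_1: rank ker ∂_1 − rank ∂_2 = (21 − 6) − 13 = 2, and the invariant factors of ∂_2 are all 1, so H_1 = Z^2.
  H_2: rank ker ∂_2 − rank ∂_3 = (14 − 13) − 0 = 1, and there is no ∂_3, so H_2 = Z.

(K is a triangulation of the torus T^2.)

H_0 ≅ Z,  H_1 ≅ Z^2,  H_2 ≅ Z.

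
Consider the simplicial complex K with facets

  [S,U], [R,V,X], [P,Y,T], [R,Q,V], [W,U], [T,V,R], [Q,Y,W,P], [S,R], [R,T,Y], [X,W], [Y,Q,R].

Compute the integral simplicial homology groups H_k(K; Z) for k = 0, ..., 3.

H_0 ≅ Z,  H_1 ≅ Z^2,  H_2 = 0,  H_3 = 0.

Order the vertices as P < Q < R < S < T < U < V < W < X < Y. Listing each simplex with vertices in this order, K has dimension 3 with simplices:

  0-simplices (10): P, Q, R, S, T, U, V, W, X, Y
  1-simplices (20): PQ, PT, PW, PY, QR, QV, QW, QY, RS, RT, RV, RX, RY, SU, TV, TY, UW, VX, WX, WY
  2-simplices (10): PQW, PQY, PTY, PWY, QRV, QRY, QWY, RTV, RTY, RVX
  3-simplices (1): PQWY

Hence C_0 ≅ Z^10, C_1 ≅ Z^20, C_2 ≅ Z^10, C_3 ≅ Z^1.

The boundary map ∂_1: C_1 → C_0 sends each edge [p,q] (with p < q) to q − p. For instance
  ∂QV = V − Q.
As a 10×20 matrix over Z this has rank 9, with invariant factors (1,1,1,1,1,1,1,1,1).

Boundary ∂_2: C_2 → C_1 acts by ∂[p,q,r] = [q,r] − [p,r] + [p,q]. For instance
  ∂RTV = TV − RV + RT,
  ∂PWY = WY − PY + PW.
The 20×10 boundary matrix has rank 9 and Smith normal form diag(1,1,1,1,1,1,1,1,1).

∂_3: C_3 → C_2 sends each 3-simplex σ to the alternating sum Σ_i (−1)^i (σ with its i-th vertex removed). For instance
  ∂PQWY = QWY − PWY + PQY − PQW.
The 10×1 boundary matrix has rank 1 and Smith normal form diag(1).

From H_k ≅ ker(∂_k) / im(∂_{k+1}) we obtain:

  H_0: rank C_0 − rank ∂_1 = 10 − 9 = 1, and the invariant factors of ∂_1 are all 1, so H_0 = Z.
  H_1: rank ker ∂_1 − rank ∂_2 = (20 − 9) − 9 = 2, and the invariant factors of ∂_2 are all 1, so H_1 = Z^2.
  H_2: rank ker ∂_2 − rank ∂_3 = (10 − 9) − 1 = 0, and the invariant factors of ∂_3 are all 1, so H_2 = 0.
  H_3: rank ker ∂_3 − rank ∂_4 = (1 − 1) − 0 = 0, and there is no ∂_4, so H_3 = 0.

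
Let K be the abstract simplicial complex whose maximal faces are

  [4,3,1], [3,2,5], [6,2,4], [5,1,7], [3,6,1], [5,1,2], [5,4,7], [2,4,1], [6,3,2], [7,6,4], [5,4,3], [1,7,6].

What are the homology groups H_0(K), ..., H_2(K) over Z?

H_0 = Z,  H_1 = Z/2Z,  H_2 = 0.

Take the total order 1 < 2 < 3 < 4 < 5 < 6 < 7 on the vertex set. Then K (dimension 2) consists of the simplices:

  0-simplices (7): [1], [2], [3], [4], [5], [6], [7]
  1-simplices (18): [1,2], [1,3], [1,4], [1,5], [1,6], [1,7], [2,3], [2,4], [2,5], [2,6], [3,4], [3,5], [3,6], [4,5], [4,6], [4,7], [5,7], [6,7]
  2-simplices (12): [1,2,4], [1,2,5], [1,3,4], [1,3,6], [1,5,7], [1,6,7], [2,3,5], [2,3,6], [2,4,6], [3,4,5], [4,5,7], [4,6,7]

giving chain groups C_0 ≅ Z^7, C_1 ≅ Z^18, C_2 ≅ Z^12.

The boundary map ∂_1: C_1 → C_0 sends each edge [p,q] (with p < q) to q − p.
As a 7×18 matrix over Z this has rank 6, with invariant factors (1,1,1,1,1,1).

∂_2: C_2 → C_1 acts by ∂[p,q,r] = [q,r] − [p,r] + [p,q]. For instance
  ∂[1,3,6] = [3,6] − [1,6] + [1,3],
  ∂[4,5,7] = [5,7] − [4,7] + [4,5].
The 18×12 boundary matrix has rank 12 and Smith normal form diag(1,1,1,1,1,1,1,1,1,1,1,2).

Reading off H_k = ker ∂_k / im ∂_{k+1}:

  H_0: rank C_0 − rank ∂_1 = 7 − 6 = 1, and the invariant factors of ∂_1 are all 1, so H_0 = Z.
  H_1: rank ker ∂_1 − rank ∂_2 = (18 − 6) − 12 = 0, and ∂_2 has invariant factor 2 > 1, so H_1 = Z/2Z.
  H_2: rank ker ∂_2 − rank ∂_3 = (12 − 12) − 0 = 0, and there is no ∂_3, so H_2 = 0.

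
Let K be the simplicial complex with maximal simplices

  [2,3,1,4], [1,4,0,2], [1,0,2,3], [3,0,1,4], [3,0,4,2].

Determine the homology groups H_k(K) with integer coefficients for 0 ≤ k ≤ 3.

Take the total order 0 < 1 < 2 < 3 < 4 on the vertex set. Then K (dimension 3) consists of the simplices:

  0-simplices (5): [0], [1], [2], [3], [4]
  1-simplices (10): [0,1], [0,2], [0,3], [0,4], [1,2], [1,3], [1,4], [2,3], [2,4], [3,4]
  2-simplices (10): [0,1,2], [0,1,3], [0,1,4], [0,2,3], [0,2,4], [0,3,4], [1,2,3], [1,2,4], [1,3,4], [2,3,4]
  3-simplices (5): [0,1,2,3], [0,1,2,4], [0,1,3,4], [0,2,3,4], [1,2,3,4]

giving chain groups C_0 ≅ Z^5, C_1 ≅ Z^10, C_2 ≅ Z^10, C_3 ≅ Z^5.

∂_1: C_1 → C_0 maps an edge to its endpoints' difference, ∂[p,q] = q − p.
The resulting 5×10 matrix has rank 4, and its Smith normal form has invariant factors (1,1,1,1).

Boundary ∂_2: C_2 → C_1 maps a triangle to the signed sum of its edges. For instance
  ∂[1,2,4] = [2,4] − [1,4] + [1,2],
  ∂[1,3,4] = [3,4] − [1,4] + [1,3].
This gives a 10×10 integer matrix of rank 6; reducing to Smith normal form yields diagonal entries (1,1,1,1,1,1).

Boundary ∂_3: C_3 → C_2 sends each 3-simplex σ to the alternating sum Σ_i (−1)^i (σ with its i-th vertex removed). For instance
  ∂[1,2,3,4] = [2,3,4] − [1,3,4] + [1,2,4] − [1,2,3],
  ∂[0,1,3,4] = [1,3,4] − [0,3,4] + [0,1,4] − [0,1,3].
As a 10×5 matrix over Z this has rank 4, with invariant factors (1,1,1,1).

Now H_k = ker ∂_k / im ∂_{k+1}, so:

  H_0: rank C_0 − rank ∂_1 = 5 − 4 = 1, and the invariant factors of ∂_1 are all 1, so H_0 ≅ Z.
  H_1: rank ker ∂_1 − rank ∂_2 = (10 − 4) − 6 = 0, and the invariant factors of ∂_2 are all 1, so H_1 ≅ 0.
  H_2: rank ker ∂_2 − rank ∂_3 = (10 − 6) − 4 = 0, and the invariant factors of ∂_3 are all 1, so H_2 ≅ 0.
  H_3: rank ker ∂_3 − rank ∂_4 = (5 − 4) − 0 = 1, and there is no ∂_4, so H_3 ≅ Z.

As a check, the Euler characteristic is 5 − 10 + 10 − 5 = 0, which agrees with 1 − 0 + 0 − 1 = 0.

H_0 = Z,  H_1 = 0,  H_2 = 0,  H_3 = Z.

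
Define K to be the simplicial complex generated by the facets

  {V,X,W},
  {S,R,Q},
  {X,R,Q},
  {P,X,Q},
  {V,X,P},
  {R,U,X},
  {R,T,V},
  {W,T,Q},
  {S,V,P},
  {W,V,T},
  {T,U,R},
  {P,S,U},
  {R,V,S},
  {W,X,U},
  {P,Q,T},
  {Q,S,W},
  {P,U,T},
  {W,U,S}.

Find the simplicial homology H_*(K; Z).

Take the total order P < Q < R < S < T < U < V < W < X on the vertex set. Then K (dimension 2) consists of the simplices:

  0-simplices (9): P, Q, R, S, T, U, V, W, X
  1-simplices (27): PQ, PS, PT, PU, PV, PX, QR, QS, QT, QW, QX, RS, RT, RU, RV, RX, SU, SV, SW, TU, TV, TW, UW, UX, VW, VX, WX
  2-simplices (18): PQT, PQX, PSU, PSV, PTU, PVX, QRS, QRX, QSW, QTW, RSV, RTU, RTV, RUX, SUW, TVW, UWX, VWX

giving chain groups C_0 ≅ Z^9, C_1 ≅ Z^27, C_2 ≅ Z^18.

Boundary ∂_1: C_1 → C_0 maps an edge to its endpoints' difference, ∂[p,q] = q − p.
The resulting 9×27 matrix has rank 8, and its Smith normal form has invariant factors (1,1,1,1,1,1,1,1).

The boundary map ∂_2: C_2 → C_1 sends each 2-simplex [p,q,r] to [q,r] − [p,r] + [p,q]. For instance
  ∂QTW = TW − QW + QT,
  ∂QRS = RS − QS + QR.
This gives a 27×18 integer matrix of rank 17; reducing to Smith normal form yields diagonal entries (1,1,1,1,1,1,1,1,1,1,1,1,1,1,1,1,1).

From H_k ≅ ker(∂_k) / im(∂_{k+1}) we obtain:

  H_0: rank C_0 − rank ∂_1 = 9 − 8 = 1, and the invariant factors of ∂_1 are all 1, so H_0 = Z.
  H_1: rank ker ∂_1 − rank ∂_2 = (27 − 8) − 17 = 2, and the invariant factors of ∂_2 are all 1, so H_1 = Z^2.
  H_2: rank ker ∂_2 − rank ∂_3 = (18 − 17) − 0 = 1, and there is no ∂_3, so H_2 = Z.

As a check, the Euler characteristic is 9 − 27 + 18 = 0, which agrees with 1 − 2 + 1 = 0.
(K is a triangulation of the torus T^2.)

H_0 = Z,  H_1 = Z^2,  H_2 = Z.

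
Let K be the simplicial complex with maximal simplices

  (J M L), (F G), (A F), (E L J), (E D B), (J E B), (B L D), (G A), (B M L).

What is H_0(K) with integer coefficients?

Take the total order A < B < D < E < F < G < J < L < M on the vertex set. Then K (dimension 2) consists of the simplices:

  0-simplices (9): A, B, D, E, F, G, J, L, M
  1-simplices (15): AF, AG, BD, BE, BJ, BL, BM, DE, DL, EJ, EL, FG, JL, JM, LM
  2-simplices (6): BDE, BDL, BEJ, BLM, EJL, JLM

so the chain groups are C_0 ≅ Z^9, C_1 ≅ Z^15, C_2 ≅ Z^6.

∂_1: C_1 → C_0 sends each edge [p,q] (with p < q) to q − p. For instance
  ∂FG = G − F.
The resulting 9×15 matrix has rank 7, and its Smith normal form has invariant factors (1,1,1,1,1,1,1).

Boundary ∂_2: C_2 → C_1 sends each 2-simplex [p,q,r] to [q,r] − [p,r] + [p,q]. For instance
  ∂BLM = LM − BM + BL,
  ∂JLM = LM − JM + JL.
The resulting 15×6 matrix has rank 6, and its Smith normal form has invariant factors (1,1,1,1,1,1).

Now H_k = ker ∂_k / im ∂_{k+1}, so:

  H_0: rank C_0 − rank ∂_1 = 9 − 7 = 2, and the invariant factors of ∂_1 are all 1, so H_0 ≅ Z^2.

H_0 ≅ Z^2.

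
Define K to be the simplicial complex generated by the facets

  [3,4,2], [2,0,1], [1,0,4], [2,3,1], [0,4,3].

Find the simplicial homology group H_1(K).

We work with the vertex ordering 0 < 1 < 2 < 3 < 4. The simplices of K, each written with vertices in increasing order, are:

  0-simplices (5): [0], [1], [2], [3], [4]
  1-simplices (10): [0,1], [0,2], [0,3], [0,4], [1,2], [1,3], [1,4], [2,3], [2,4], [3,4]
  2-simplices (5): [0,1,2], [0,1,4], [0,3,4], [1,2,3], [2,3,4]

giving chain groups C_0 ≅ Z^5, C_1 ≅ Z^10, C_2 ≅ Z^5.

Boundary ∂_1: C_1 → C_0 sends each edge [p,q] (with p < q) to q − p. For instance
  ∂[1,4] = [4] − [1].
As a 5×10 matrix over Z this has rank 4, with invariant factors (1,1,1,1).

The boundary map ∂_2: C_2 → C_1 sends each 2-simplex [p,q,r] to [q,r] − [p,r] + [p,q]. For instance
  ∂[0,1,2] = [1,2] − [0,2] + [0,1],
  ∂[1,2,3] = [2,3] − [1,3] + [1,2].
As a 10×5 matrix over Z this has rank 5, with invariant factors (1,1,1,1,1).

Reading off H_k = ker ∂_k / im ∂_{k+1}:

  H_1: rank ker ∂_1 − rank ∂_2 = (10 − 4) − 5 = 1, and the invariant factors of ∂_2 are all 1, so H_1 = Z.

H_1 ≅ Z.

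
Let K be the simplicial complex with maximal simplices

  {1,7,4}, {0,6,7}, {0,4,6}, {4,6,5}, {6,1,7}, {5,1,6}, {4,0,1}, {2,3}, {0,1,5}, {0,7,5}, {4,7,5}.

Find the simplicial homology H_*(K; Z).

Fix the vertex order 0 < 1 < 2 < 3 < 4 < 5 < 6 < 7 and write every simplex with vertices in increasing order. Then dim K = 2 and the simplices of K are:

  0-simplices (8): [0], [1], [2], [3], [4], [5], [6], [7]
  1-simplices (16): [0,1], [0,4], [0,5], [0,6], [0,7], [1,4], [1,5], [1,6], [1,7], [2,3], [4,5], [4,6], [4,7], [5,6], [5,7], [6,7]
  2-simplices (10): [0,1,4], [0,1,5], [0,4,6], [0,5,7], [0,6,7], [1,4,7], [1,5,6], [1,6,7], [4,5,6], [4,5,7]

Hence C_0 ≅ Z^8, C_1 ≅ Z^16, C_2 ≅ Z^10.

Boundary ∂_1: C_1 → C_0 is given by ∂[p,q] = [q] − [p].
The resulting 8×16 matrix has rank 6, and its Smith normal form has invariant factors (1,1,1,1,1,1).

Boundary ∂_2: C_2 → C_1 acts by ∂[p,q,r] = [q,r] − [p,r] + [p,q]. For instance
  ∂[0,1,4] = [1,4] − [0,4] + [0,1],
  ∂[4,5,7] = [5,7] − [4,7] + [4,5].
The resulting 16×10 matrix has rank 10, and its Smith normal form has invariant factors (1,1,1,1,1,1,1,1,1,2).

Reading off H_k = ker ∂_k / im ∂_{k+1}:

  H_0: rank C_0 − rank ∂_1 = 8 − 6 = 2, and the invariant factors of ∂_1 are all 1, so H_0 ≅ Z^2.
  H_1: rank ker ∂_1 − rank ∂_2 = (16 − 6) − 10 = 0, and ∂_2 has invariant factor 2 > 1, so H_1 ≅ Z/2Z.
  H_2: rank ker ∂_2 − rank ∂_3 = (10 − 10) − 0 = 0, and there is no ∂_3, so H_2 ≅ 0.

(K is a triangulation of the disjoint union of the 1-simplex and the real projective plane RP^2.)

H_0 = Z^2,  H_1 = Z/2Z,  H_2 = 0.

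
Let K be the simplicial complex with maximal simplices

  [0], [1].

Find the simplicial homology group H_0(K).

H_0 ≅ Z^2.

Order the vertices as 0 < 1. Listing each simplex with vertices in this order, K has dimension 0 with simplices:

  0-simplices (2): [0], [1]

giving chain groups C_0 ≅ Z^2.

From H_k ≅ ker(∂_k) / im(∂_{k+1}) we obtain:

  H_0: rank C_0 − rank ∂_1 = 2 − 0 = 2, and there is no ∂_1, so H_0 = Z^2.

(K is a triangulation of a set of 2 points.)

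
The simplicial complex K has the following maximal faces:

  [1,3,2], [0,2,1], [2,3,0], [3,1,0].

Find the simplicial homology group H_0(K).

Take the total order 0 < 1 < 2 < 3 on the vertex set. Then K (dimension 2) consists of the simplices:

  0-simplices (4): [0], [1], [2], [3]
  1-simplices (6): [0,1], [0,2], [0,3], [1,2], [1,3], [2,3]
  2-simplices (4): [0,1,2], [0,1,3], [0,2,3], [1,2,3]

giving chain groups C_0 ≅ Z^4, C_1 ≅ Z^6, C_2 ≅ Z^4.

The boundary map ∂_1: C_1 → C_0 sends each edge [p,q] (with p < q) to q − p.
The 4×6 boundary matrix has rank 3 and Smith normal form diag(1,1,1).

Boundary ∂_2: C_2 → C_1 maps a triangle to the signed sum of its edges. For instance
  ∂[1,2,3] = [2,3] − [1,3] + [1,2],
  ∂[0,1,2] = [1,2] − [0,2] + [0,1].
As a 6×4 matrix over Z this has rank 3, with invariant factors (1,1,1).

From H_k ≅ ker(∂_k) / im(∂_{k+1}) we obtain:

  H_0: rank C_0 − rank ∂_1 = 4 − 3 = 1, and the invariant factors of ∂_1 are all 1, so H_0 = Z.

H_0 = Z.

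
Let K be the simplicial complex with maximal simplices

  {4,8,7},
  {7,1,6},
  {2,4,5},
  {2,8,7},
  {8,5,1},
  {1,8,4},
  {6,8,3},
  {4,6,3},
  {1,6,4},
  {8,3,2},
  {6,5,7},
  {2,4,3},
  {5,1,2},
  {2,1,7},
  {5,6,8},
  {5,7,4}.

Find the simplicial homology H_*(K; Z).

H_0 = Z,  H_1 = Z^2,  H_2 = Z.

Take the total order 1 < 2 < 3 < 4 < 5 < 6 < 7 < 8 on the vertex set. Then K (dimension 2) consists of the simplices:

  0-simplices (8): [1], [2], [3], [4], [5], [6], [7], [8]
  1-simplices (24): (24 of them)
  2-simplices (16): [1,2,5], [1,2,7], [1,4,6], [1,4,8], [1,5,8], [1,6,7], [2,3,4], [2,3,8], [2,4,5], [2,7,8], [3,4,6], [3,6,8], [4,5,7], [4,7,8], [5,6,7], [5,6,8]

giving chain groups C_0 ≅ Z^8, C_1 ≅ Z^24, C_2 ≅ Z^16.

The boundary map ∂_1: C_1 → C_0 is given by ∂[p,q] = [q] − [p].
This gives a 8×24 integer matrix of rank 7; reducing to Smith normal form yields diagonal entries (1,1,1,1,1,1,1).

Boundary ∂_2: C_2 → C_1 maps a triangle to the signed sum of its edges. For instance
  ∂[1,2,7] = [2,7] − [1,7] + [1,2],
  ∂[4,7,8] = [7,8] − [4,8] + [4,7].
The 24×16 boundary matrix has rank 15 and Smith normal form diag(1,1,1,1,1,1,1,1,1,1,1,1,1,1,1).

Reading off H_k = ker ∂_k / im ∂_{k+1}:

  H_0: rank C_0 − rank ∂_1 = 8 − 7 = 1, and the invariant factors of ∂_1 are all 1, so H_0 ≅ Z.
  H_1: rank ker ∂_1 − rank ∂_2 = (24 − 7) − 15 = 2, and the invariant factors of ∂_2 are all 1, so H_1 ≅ Z^2.
  H_2: rank ker ∂_2 − rank ∂_3 = (16 − 15) − 0 = 1, and there is no ∂_3, so H_2 ≅ Z.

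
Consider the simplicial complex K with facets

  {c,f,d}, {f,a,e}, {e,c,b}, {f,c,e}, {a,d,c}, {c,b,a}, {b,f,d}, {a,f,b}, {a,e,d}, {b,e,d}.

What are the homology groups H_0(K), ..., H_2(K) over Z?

Fix the vertex order a < b < c < d < e < f and write every simplex with vertices in increasing order. Then dim K = 2 and the simplices of K are:

  0-simplices (6): a, b, c, d, e, f
  1-simplices (15): ab, ac, ad, ae, af, bc, bd, be, bf, cd, ce, cf, de, df, ef
  2-simplices (10): abc, abf, acd, ade, aef, bce, bde, bdf, cdf, cef

giving chain groups C_0 ≅ Z^6, C_1 ≅ Z^15, C_2 ≅ Z^10.

The boundary map ∂_1: C_1 → C_0 maps an edge to its endpoints' difference, ∂[p,q] = q − p. For instance
  ∂bc = c − b.
The 6×15 boundary matrix has rank 5 and Smith normal form diag(1,1,1,1,1).

Boundary ∂_2: C_2 → C_1 acts by ∂[p,q,r] = [q,r] − [p,r] + [p,q]. For instance
  ∂ade = de − ae + ad,
  ∂abf = bf − af + ab.
The 15×10 boundary matrix has rank 10 and Smith normal form diag(1,1,1,1,1,1,1,1,1,2).

Computing H_k = (kernel of ∂_k) / (image of ∂_{k+1}):

  H_0: rank C_0 − rank ∂_1 = 6 − 5 = 1, and the invariant factors of ∂_1 are all 1, so H_0 = Z.
  H_1: rank ker ∂_1 − rank ∂_2 = (15 − 5) − 10 = 0, and ∂_2 has invariant factor 2 > 1, so H_1 = Z/2.
  H_2: rank ker ∂_2 − rank ∂_3 = (10 − 10) − 0 = 0, and there is no ∂_3, so H_2 = 0.

As a check, the Euler characteristic is 6 − 15 + 10 = 1, which agrees with 1 − 0 + 0 = 1.

H_0 = Z,  H_1 = Z/2,  H_2 = 0.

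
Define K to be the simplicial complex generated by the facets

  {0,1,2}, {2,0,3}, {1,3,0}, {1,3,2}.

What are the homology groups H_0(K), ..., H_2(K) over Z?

H_0 ≅ Z,  H_1 = 0,  H_2 ≅ Z.

Take the total order 0 < 1 < 2 < 3 on the vertex set. Then K (dimension 2) consists of the simplices:

  0-simplices (4): [0], [1], [2], [3]
  1-simplices (6): [0,1], [0,2], [0,3], [1,2], [1,3], [2,3]
  2-simplices (4): [0,1,2], [0,1,3], [0,2,3], [1,2,3]

so the chain groups are C_0 ≅ Z^4, C_1 ≅ Z^6, C_2 ≅ Z^4.

The boundary map ∂_1: C_1 → C_0 maps an edge to its endpoints' difference, ∂[p,q] = q − p.
As a 4×6 matrix over Z this has rank 3, with invariant factors (1,1,1).

∂_2: C_2 → C_1 sends each 2-simplex [p,q,r] to [q,r] − [p,r] + [p,q]. For instance
  ∂[0,2,3] = [2,3] − [0,3] + [0,2],
  ∂[0,1,2] = [1,2] − [0,2] + [0,1].
As a 6×4 matrix over Z this has rank 3, with invariant factors (1,1,1).

Now H_k = ker ∂_k / im ∂_{k+1}, so:

  H_0: rank C_0 − rank ∂_1 = 4 − 3 = 1, and the invariant factors of ∂_1 are all 1, so H_0 = Z.
  H_1: rank ker ∂_1 − rank ∂_2 = (6 − 3) − 3 = 0, and the invariant factors of ∂_2 are all 1, so H_1 = 0.
  H_2: rank ker ∂_2 − rank ∂_3 = (4 − 3) − 0 = 1, and there is no ∂_3, so H_2 = Z.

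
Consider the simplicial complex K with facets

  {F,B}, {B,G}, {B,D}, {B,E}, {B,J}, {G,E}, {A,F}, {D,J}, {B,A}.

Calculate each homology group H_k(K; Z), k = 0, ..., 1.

H_0 = Z,  H_1 = Z^3.

Take the total order A < B < D < E < F < G < J on the vertex set. Then K (dimension 1) consists of the simplices:

  0-simplices (7): A, B, D, E, F, G, J
  1-simplices (9): AB, AF, BD, BE, BF, BG, BJ, DJ, EG

giving chain groups C_0 ≅ Z^7, C_1 ≅ Z^9.

Boundary ∂_1: C_1 → C_0 is given by ∂[p,q] = [q] − [p]. For instance
  ∂BJ = J − B.
As a 7×9 matrix over Z this has rank 6, with invariant factors (1,1,1,1,1,1).

Reading off H_k = ker ∂_k / im ∂_{k+1}:

  H_0: rank C_0 − rank ∂_1 = 7 − 6 = 1, and the invariant factors of ∂_1 are all 1, so H_0 = Z.
  H_1: rank ker ∂_1 − rank ∂_2 = (9 − 6) − 0 = 3, and there is no ∂_2, so H_1 = Z^3.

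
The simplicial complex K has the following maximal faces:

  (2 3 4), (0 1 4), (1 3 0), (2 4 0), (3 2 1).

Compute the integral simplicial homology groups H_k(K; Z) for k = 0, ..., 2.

Fix the vertex order 0 < 1 < 2 < 3 < 4 and write every simplex with vertices in increasing order. Then dim K = 2 and the simplices of K are:

  0-simplices (5): [0], [1], [2], [3], [4]
  1-simplices (10): [0,1], [0,2], [0,3], [0,4], [1,2], [1,3], [1,4], [2,3], [2,4], [3,4]
  2-simplices (5): [0,1,3], [0,1,4], [0,2,4], [1,2,3], [2,3,4]

so the chain groups are C_0 ≅ Z^5, C_1 ≅ Z^10, C_2 ≅ Z^5.

The boundary map ∂_1: C_1 → C_0 maps an edge to its endpoints' difference, ∂[p,q] = q − p.
The 5×10 boundary matrix has rank 4 and Smith normal form diag(1,1,1,1).

The boundary map ∂_2: C_2 → C_1 sends each 2-simplex [p,q,r] to [q,r] − [p,r] + [p,q]. For instance
  ∂[0,1,4] = [1,4] − [0,4] + [0,1],
  ∂[1,2,3] = [2,3] − [1,3] + [1,2].
The resulting 10×5 matrix has rank 5, and its Smith normal form has invariant factors (1,1,1,1,1).

From H_k ≅ ker(∂_k) / im(∂_{k+1}) we obtain:

  H_0: rank C_0 − rank ∂_1 = 5 − 4 = 1, and the invariant factors of ∂_1 are all 1, so H_0 = Z.
  H_1: rank ker ∂_1 − rank ∂_2 = (10 − 4) − 5 = 1, and the invariant factors of ∂_2 are all 1, so H_1 = Z.
  H_2: rank ker ∂_2 − rank ∂_3 = (5 − 5) − 0 = 0, and there is no ∂_3, so H_2 = 0.

(K is a triangulation of the Möbius band.)

H_0 = Z,  H_1 = Z,  H_2 = 0.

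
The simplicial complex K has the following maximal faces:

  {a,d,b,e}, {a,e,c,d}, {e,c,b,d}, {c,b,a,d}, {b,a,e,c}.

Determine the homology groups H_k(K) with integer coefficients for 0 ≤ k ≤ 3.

K has 5 vertices, 10 edges, 10 triangles, 5 3-simplices.
rank ∂_0 = 0, rank ∂_1 = 4 ⇒ b_0 = 5 − 0 − 4 = 1; all invariant factors of ∂_1 are 1 so no torsion. So H_0 = Z.
rank ∂_1 = 4, rank ∂_2 = 6 ⇒ b_1 = 10 − 4 − 6 = 0; all invariant factors of ∂_2 are 1 so no torsion. So H_1 = 0.
rank ∂_2 = 6, rank ∂_3 = 4 ⇒ b_2 = 10 − 6 − 4 = 0; all invariant factors of ∂_3 are 1 so no torsion. So H_2 = 0.
rank ∂_3 = 4, rank ∂_4 = 0 ⇒ b_3 = 5 − 4 − 0 = 1. So H_3 = Z.

H_0 ≅ Z,  H_1 = 0,  H_2 = 0,  H_3 ≅ Z.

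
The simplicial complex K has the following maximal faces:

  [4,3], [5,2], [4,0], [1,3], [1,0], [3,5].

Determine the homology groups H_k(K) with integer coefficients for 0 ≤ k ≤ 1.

H_0 ≅ Z,  H_1 ≅ Z.

We work with the vertex ordering 0 < 1 < 2 < 3 < 4 < 5. The simplices of K, each written with vertices in increasing order, are:

  0-simplices (6): [0], [1], [2], [3], [4], [5]
  1-simplices (6): [0,1], [0,4], [1,3], [2,5], [3,4], [3,5]

giving chain groups C_0 ≅ Z^6, C_1 ≅ Z^6.

The boundary map ∂_1: C_1 → C_0 is given by ∂[p,q] = [q] − [p].
As a 6×6 matrix over Z this has rank 5, with invariant factors (1,1,1,1,1).

Reading off H_k = ker ∂_k / im ∂_{k+1}:

  H_0: rank C_0 − rank ∂_1 = 6 − 5 = 1, and the invariant factors of ∂_1 are all 1, so H_0 ≅ Z.
  H_1: rank ker ∂_1 − rank ∂_2 = (6 − 5) − 0 = 1, and there is no ∂_2, so H_1 ≅ Z.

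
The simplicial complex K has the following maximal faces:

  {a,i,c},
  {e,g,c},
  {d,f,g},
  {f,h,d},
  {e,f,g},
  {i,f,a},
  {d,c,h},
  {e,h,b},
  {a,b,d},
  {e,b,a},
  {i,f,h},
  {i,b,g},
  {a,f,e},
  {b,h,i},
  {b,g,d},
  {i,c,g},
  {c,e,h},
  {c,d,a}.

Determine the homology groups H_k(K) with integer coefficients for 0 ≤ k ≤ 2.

H_0 = Z,  H_1 = Z^2,  H_2 = Z.

K has 9 vertices, 27 edges, 18 triangles.
rank ∂_0 = 0, rank ∂_1 = 8 ⇒ b_0 = 9 − 0 − 8 = 1; all invariant factors of ∂_1 are 1 so no torsion. So H_0 = Z.
rank ∂_1 = 8, rank ∂_2 = 17 ⇒ b_1 = 27 − 8 − 17 = 2; all invariant factors of ∂_2 are 1 so no torsion. So H_1 = Z^2.
rank ∂_2 = 17, rank ∂_3 = 0 ⇒ b_2 = 18 − 17 − 0 = 1. So H_2 = Z.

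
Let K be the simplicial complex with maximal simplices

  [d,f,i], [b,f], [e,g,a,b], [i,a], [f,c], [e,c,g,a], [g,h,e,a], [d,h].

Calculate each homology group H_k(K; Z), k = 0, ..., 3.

H_0 = Z,  H_1 = Z^3,  H_2 = 0,  H_3 = 0.

We work with the vertex ordering a < b < c < d < e < f < g < h < i. The simplices of K, each written with vertices in increasing order, are:

  0-simplices (9): a, b, c, d, e, f, g, h, i
  1-simplices (19): ab, ac, ae, ag, ah, ai, be, bf, bg, ce, cf, cg, df, dh, di, eg, eh, fi, gh
  2-simplices (11): abe, abg, ace, acg, aeg, aeh, agh, beg, ceg, dfi, egh
  3-simplices (3): abeg, aceg, aegh

so the chain groups are C_0 ≅ Z^9, C_1 ≅ Z^19, C_2 ≅ Z^11, C_3 ≅ Z^3.

The boundary map ∂_1: C_1 → C_0 maps an edge to its endpoints' difference, ∂[p,q] = q − p. For instance
  ∂eg = g − e.
The resulting 9×19 matrix has rank 8, and its Smith normal form has invariant factors (1,1,1,1,1,1,1,1).

The boundary map ∂_2: C_2 → C_1 sends each 2-simplex [p,q,r] to [q,r] − [p,r] + [p,q]. For instance
  ∂abg = bg − ag + ab,
  ∂aeh = eh − ah + ae.
The resulting 19×11 matrix has rank 8, and its Smith normal form has invariant factors (1,1,1,1,1,1,1,1).

∂_3: C_3 → C_2 sends each 3-simplex σ to the alternating sum Σ_i (−1)^i (σ with its i-th vertex removed). For instance
  ∂aceg = ceg − aeg + acg − ace,
  ∂aegh = egh − agh + aeh − aeg.
The resulting 11×3 matrix has rank 3, and its Smith normal form has invariant factors (1,1,1).

From H_k ≅ ker(∂_k) / im(∂_{k+1}) we obtain:

  H_0: rank C_0 − rank ∂_1 = 9 − 8 = 1, and the invariant factors of ∂_1 are all 1, so H_0 ≅ Z.
  H_1: rank ker ∂_1 − rank ∂_2 = (19 − 8) − 8 = 3, and the invariant factors of ∂_2 are all 1, so H_1 ≅ Z^3.
  H_2: rank ker ∂_2 − rank ∂_3 = (11 − 8) − 3 = 0, and the invariant factors of ∂_3 are all 1, so H_2 ≅ 0.
  H_3: rank ker ∂_3 − rank ∂_4 = (3 − 3) − 0 = 0, and there is no ∂_4, so H_3 ≅ 0.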